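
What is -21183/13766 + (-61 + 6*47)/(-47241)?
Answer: -1003748389/650319606 ≈ -1.5435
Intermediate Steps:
-21183/13766 + (-61 + 6*47)/(-47241) = -21183*1/13766 + (-61 + 282)*(-1/47241) = -21183/13766 + 221*(-1/47241) = -21183/13766 - 221/47241 = -1003748389/650319606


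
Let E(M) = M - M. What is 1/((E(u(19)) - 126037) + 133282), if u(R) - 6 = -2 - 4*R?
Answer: 1/7245 ≈ 0.00013803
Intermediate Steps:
u(R) = 4 - 4*R (u(R) = 6 + (-2 - 4*R) = 4 - 4*R)
E(M) = 0
1/((E(u(19)) - 126037) + 133282) = 1/((0 - 126037) + 133282) = 1/(-126037 + 133282) = 1/7245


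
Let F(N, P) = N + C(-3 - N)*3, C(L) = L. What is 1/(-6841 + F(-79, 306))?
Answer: -1/6692 ≈ -0.00014943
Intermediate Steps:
F(N, P) = -9 - 2*N (F(N, P) = N + (-3 - N)*3 = N + (-9 - 3*N) = -9 - 2*N)
1/(-6841 + F(-79, 306)) = 1/(-6841 + (-9 - 2*(-79))) = 1/(-6841 + (-9 + 158)) = 1/(-6841 + 149) = 1/(-6692) = -1/6692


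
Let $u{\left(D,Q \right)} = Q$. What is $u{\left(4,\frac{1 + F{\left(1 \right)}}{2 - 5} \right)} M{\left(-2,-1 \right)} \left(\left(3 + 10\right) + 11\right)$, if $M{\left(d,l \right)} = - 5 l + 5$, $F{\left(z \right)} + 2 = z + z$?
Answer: $-80$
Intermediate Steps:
$F{\left(z \right)} = -2 + 2 z$ ($F{\left(z \right)} = -2 + \left(z + z\right) = -2 + 2 z$)
$M{\left(d,l \right)} = 5 - 5 l$
$u{\left(4,\frac{1 + F{\left(1 \right)}}{2 - 5} \right)} M{\left(-2,-1 \right)} \left(\left(3 + 10\right) + 11\right) = \frac{1 + \left(-2 + 2 \cdot 1\right)}{2 - 5} \left(5 - -5\right) \left(\left(3 + 10\right) + 11\right) = \frac{1 + \left(-2 + 2\right)}{-3} \left(5 + 5\right) \left(13 + 11\right) = \left(1 + 0\right) \left(- \frac{1}{3}\right) 10 \cdot 24 = 1 \left(- \frac{1}{3}\right) 10 \cdot 24 = \left(- \frac{1}{3}\right) 10 \cdot 24 = \left(- \frac{10}{3}\right) 24 = -80$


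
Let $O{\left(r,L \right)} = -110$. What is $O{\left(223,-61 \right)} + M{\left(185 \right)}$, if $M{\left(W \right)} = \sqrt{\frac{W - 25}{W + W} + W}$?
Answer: $-110 + \frac{\sqrt{253857}}{37} \approx -96.383$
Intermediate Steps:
$M{\left(W \right)} = \sqrt{W + \frac{-25 + W}{2 W}}$ ($M{\left(W \right)} = \sqrt{\frac{-25 + W}{2 W} + W} = \sqrt{W + \frac{-25 + W}{2 W}}$)
$O{\left(223,-61 \right)} + M{\left(185 \right)} = -110 + \frac{\sqrt{2 - \frac{50}{185} + 4 \cdot 185}}{2} = -110 + \frac{\sqrt{2 - \frac{10}{37} + 740}}{2} = -110 + \frac{\sqrt{\frac{27444}{37}}}{2} = -110 + \frac{\frac{2}{37} \sqrt{253857}}{2} = -110 + \frac{\sqrt{253857}}{37}$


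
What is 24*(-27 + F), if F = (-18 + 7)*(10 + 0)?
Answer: -3288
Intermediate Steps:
F = -110 (F = -11*10 = -110)
24*(-27 + F) = 24*(-27 - 110) = 24*(-137) = -3288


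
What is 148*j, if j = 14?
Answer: 2072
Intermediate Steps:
148*j = 148*14 = 2072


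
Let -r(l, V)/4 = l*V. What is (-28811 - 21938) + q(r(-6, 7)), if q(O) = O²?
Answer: -22525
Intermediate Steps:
r(l, V) = -4*V*l (r(l, V) = -4*l*V = -4*V*l)
(-28811 - 21938) + q(r(-6, 7)) = (-28811 - 21938) + (-4*7*(-6))² = -50749 + 168² = -50749 + 28224 = -22525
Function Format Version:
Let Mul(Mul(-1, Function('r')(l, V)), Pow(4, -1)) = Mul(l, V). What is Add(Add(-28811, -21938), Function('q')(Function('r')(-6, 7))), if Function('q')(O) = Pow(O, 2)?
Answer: -22525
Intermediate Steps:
Function('r')(l, V) = Mul(-4, V, l) (Function('r')(l, V) = Mul(-4, Mul(l, V)) = Mul(-4, Mul(V, l)) = Mul(-4, V, l))
Add(Add(-28811, -21938), Function('q')(Function('r')(-6, 7))) = Add(Add(-28811, -21938), Pow(Mul(-4, 7, -6), 2)) = Add(-50749, Pow(168, 2)) = Add(-50749, 28224) = -22525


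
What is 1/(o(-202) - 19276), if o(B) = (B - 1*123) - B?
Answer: -1/19399 ≈ -5.1549e-5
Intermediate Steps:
o(B) = -123 (o(B) = (B - 123) - B = (-123 + B) - B = -123)
1/(o(-202) - 19276) = 1/(-123 - 19276) = 1/(-19399) = -1/19399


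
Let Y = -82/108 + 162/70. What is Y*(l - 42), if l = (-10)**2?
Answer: 85231/945 ≈ 90.192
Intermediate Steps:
l = 100
Y = 2939/1890 (Y = -82*1/108 + 162*(1/70) = -41/54 + 81/35 = 2939/1890 ≈ 1.5550)
Y*(l - 42) = 2939*(100 - 42)/1890 = (2939/1890)*58 = 85231/945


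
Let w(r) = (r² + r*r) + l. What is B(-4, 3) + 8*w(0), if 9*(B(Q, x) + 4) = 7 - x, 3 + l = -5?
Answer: -608/9 ≈ -67.556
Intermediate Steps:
l = -8 (l = -3 - 5 = -8)
w(r) = -8 + 2*r² (w(r) = (r² + r*r) - 8 = (r² + r²) - 8 = 2*r² - 8 = -8 + 2*r²)
B(Q, x) = -29/9 - x/9 (B(Q, x) = -4 + (7 - x)/9 = -4 + (7/9 - x/9) = -29/9 - x/9)
B(-4, 3) + 8*w(0) = (-29/9 - ⅑*3) + 8*(-8 + 2*0²) = (-29/9 - ⅓) + 8*(-8 + 2*0) = -32/9 + 8*(-8 + 0) = -32/9 + 8*(-8) = -32/9 - 64 = -608/9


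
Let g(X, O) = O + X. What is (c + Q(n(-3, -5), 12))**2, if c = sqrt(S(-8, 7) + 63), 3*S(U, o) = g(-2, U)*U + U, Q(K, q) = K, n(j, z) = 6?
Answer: (6 + sqrt(87))**2 ≈ 234.93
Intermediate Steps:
S(U, o) = U/3 + U*(-2 + U)/3 (S(U, o) = ((U - 2)*U + U)/3 = ((-2 + U)*U + U)/3 = (U*(-2 + U) + U)/3 = (U + U*(-2 + U))/3 = U/3 + U*(-2 + U)/3)
c = sqrt(87) (c = sqrt((1/3)*(-8)*(-1 - 8) + 63) = sqrt((1/3)*(-8)*(-9) + 63) = sqrt(24 + 63) = sqrt(87) ≈ 9.3274)
(c + Q(n(-3, -5), 12))**2 = (sqrt(87) + 6)**2 = (6 + sqrt(87))**2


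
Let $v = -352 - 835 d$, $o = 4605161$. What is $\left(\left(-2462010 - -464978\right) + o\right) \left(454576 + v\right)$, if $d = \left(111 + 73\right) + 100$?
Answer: $566183075836$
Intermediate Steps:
$d = 284$ ($d = 184 + 100 = 284$)
$v = -237492$ ($v = -352 - 237140 = -237492$)
$\left(\left(-2462010 - -464978\right) + o\right) \left(454576 + v\right) = \left(\left(-2462010 - -464978\right) + 4605161\right) \left(454576 - 237492\right) = \left(\left(-2462010 + 464978\right) + 4605161\right) 217084 = \left(-1997032 + 4605161\right) 217084 = 2608129 \cdot 217084 = 566183075836$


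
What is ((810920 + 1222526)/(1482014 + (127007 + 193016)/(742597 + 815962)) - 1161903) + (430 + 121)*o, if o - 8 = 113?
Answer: -2529770908625151654/2309806577849 ≈ -1.0952e+6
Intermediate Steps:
o = 121 (o = 8 + 113 = 121)
((810920 + 1222526)/(1482014 + (127007 + 193016)/(742597 + 815962)) - 1161903) + (430 + 121)*o = ((810920 + 1222526)/(1482014 + (127007 + 193016)/(742597 + 815962)) - 1161903) + (430 + 121)*121 = (2033446/(1482014 + 320023/1558559) - 1161903) + 551*121 = (2033446/(1482014 + 320023*(1/1558559)) - 1161903) + 66671 = (2033446/(1482014 + 320023/1558559) - 1161903) + 66671 = (2033446/(2309806577849/1558559) - 1161903) + 66671 = (2033446*(1558559/2309806577849) - 1161903) + 66671 = (3169245564314/2309806577849 - 1161903) + 66671 = -2683768022976922333/2309806577849 + 66671 = -2529770908625151654/2309806577849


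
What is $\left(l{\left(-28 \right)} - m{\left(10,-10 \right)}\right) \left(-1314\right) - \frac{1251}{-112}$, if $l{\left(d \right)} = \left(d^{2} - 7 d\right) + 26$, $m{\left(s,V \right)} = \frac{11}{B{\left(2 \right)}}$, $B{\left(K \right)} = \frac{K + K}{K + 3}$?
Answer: $- \frac{146026197}{112} \approx -1.3038 \cdot 10^{6}$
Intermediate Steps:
$B{\left(K \right)} = \frac{2 K}{3 + K}$
$m{\left(s,V \right)} = \frac{55}{4}$ ($m{\left(s,V \right)} = \frac{11}{2 \cdot 2 \frac{1}{3 + 2}} = \frac{11}{2 \cdot 2 \cdot \frac{1}{5}} = \frac{11}{\frac{4}{5}} = 11 \cdot \frac{5}{4} = \frac{55}{4}$)
$l{\left(d \right)} = 26 + d^{2} - 7 d$
$\left(l{\left(-28 \right)} - m{\left(10,-10 \right)}\right) \left(-1314\right) - \frac{1251}{-112} = \left(\left(26 + \left(-28\right)^{2} - -196\right) - \frac{55}{4}\right) \left(-1314\right) - \frac{1251}{-112} = \left(\left(26 + 784 + 196\right) - \frac{55}{4}\right) \left(-1314\right) - - \frac{1251}{112} = \left(1006 - \frac{55}{4}\right) \left(-1314\right) + \frac{1251}{112} = \frac{3969}{4} \left(-1314\right) + \frac{1251}{112} = - \frac{2607633}{2} + \frac{1251}{112} = - \frac{146026197}{112}$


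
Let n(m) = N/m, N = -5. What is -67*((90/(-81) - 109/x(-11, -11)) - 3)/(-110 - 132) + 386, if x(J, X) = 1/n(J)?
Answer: 4445942/11979 ≈ 371.14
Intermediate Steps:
n(m) = -5/m
x(J, X) = -J/5 (x(J, X) = 1/(-5/J) = -J/5)
-67*((90/(-81) - 109/x(-11, -11)) - 3)/(-110 - 132) + 386 = -67*((90/(-81) - 109/((-1/5*(-11)))) - 3)/(-110 - 132) + 386 = -67*((90*(-1/81) - 109/11/5) - 3)/(-242) + 386 = -67*((-10/9 - 109*5/11) - 3)*(-1)/242 + 386 = -67*((-10/9 - 545/11) - 3)*(-1)/242 + 386 = -67*(-5015/99 - 3)*(-1)/242 + 386 = -(-355904)*(-1)/(99*242) + 386 = -67*2656/11979 + 386 = -177952/11979 + 386 = 4445942/11979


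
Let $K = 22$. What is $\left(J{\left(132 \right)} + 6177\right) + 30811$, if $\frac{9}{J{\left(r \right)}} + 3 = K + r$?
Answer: $\frac{5585197}{151} \approx 36988.0$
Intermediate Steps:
$J{\left(r \right)} = \frac{9}{19 + r}$ ($J{\left(r \right)} = \frac{9}{-3 + \left(22 + r\right)} = \frac{9}{19 + r}$)
$\left(J{\left(132 \right)} + 6177\right) + 30811 = \left(\frac{9}{19 + 132} + 6177\right) + 30811 = \left(\frac{9}{151} + 6177\right) + 30811 = \frac{932736}{151} + 30811 = \frac{5585197}{151}$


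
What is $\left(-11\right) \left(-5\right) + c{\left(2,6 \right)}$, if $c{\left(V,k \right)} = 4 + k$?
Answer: $65$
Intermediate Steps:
$\left(-11\right) \left(-5\right) + c{\left(2,6 \right)} = \left(-11\right) \left(-5\right) + \left(4 + 6\right) = 55 + 10 = 65$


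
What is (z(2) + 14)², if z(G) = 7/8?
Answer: 14161/64 ≈ 221.27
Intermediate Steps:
z(G) = 7/8 (z(G) = 7*(⅛) = 7/8)
(z(2) + 14)² = (7/8 + 14)² = (119/8)² = 14161/64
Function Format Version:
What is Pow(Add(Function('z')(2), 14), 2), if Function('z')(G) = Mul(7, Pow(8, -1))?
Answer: Rational(14161, 64) ≈ 221.27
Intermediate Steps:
Function('z')(G) = Rational(7, 8) (Function('z')(G) = Mul(7, Rational(1, 8)) = Rational(7, 8))
Pow(Add(Function('z')(2), 14), 2) = Pow(Add(Rational(7, 8), 14), 2) = Pow(Rational(119, 8), 2) = Rational(14161, 64)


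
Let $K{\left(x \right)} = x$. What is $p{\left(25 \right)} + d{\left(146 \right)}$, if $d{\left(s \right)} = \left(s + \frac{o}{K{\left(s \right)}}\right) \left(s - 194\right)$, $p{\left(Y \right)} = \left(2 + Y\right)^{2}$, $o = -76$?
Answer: $- \frac{456543}{73} \approx -6254.0$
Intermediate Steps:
$d{\left(s \right)} = \left(-194 + s\right) \left(s - \frac{76}{s}\right)$ ($d{\left(s \right)} = \left(s - \frac{76}{s}\right) \left(s - 194\right) = \left(s - \frac{76}{s}\right) \left(-194 + s\right) = \left(-194 + s\right) \left(s - \frac{76}{s}\right)$)
$p{\left(25 \right)} + d{\left(146 \right)} = \left(2 + 25\right)^{2} + \left(-76 + 146^{2} - 28324 + \frac{14744}{146}\right) = 27^{2} + \left(-76 + 21316 - 28324 + 14744 \cdot \frac{1}{146}\right) = 729 + \left(-76 + 21316 - 28324 + \frac{7372}{73}\right) = 729 - \frac{509760}{73} = - \frac{456543}{73}$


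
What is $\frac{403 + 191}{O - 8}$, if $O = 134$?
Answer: $\frac{33}{7} \approx 4.7143$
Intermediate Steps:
$\frac{403 + 191}{O - 8} = \frac{403 + 191}{134 - 8} = \frac{594}{126} = 594 \cdot \frac{1}{126} = \frac{33}{7}$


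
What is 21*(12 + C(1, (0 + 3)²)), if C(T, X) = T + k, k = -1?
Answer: 252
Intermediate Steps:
C(T, X) = -1 + T (C(T, X) = T - 1 = -1 + T)
21*(12 + C(1, (0 + 3)²)) = 21*(12 + (-1 + 1)) = 21*(12 + 0) = 21*12 = 252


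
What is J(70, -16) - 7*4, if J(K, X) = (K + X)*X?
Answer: -892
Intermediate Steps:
J(K, X) = X*(K + X)
J(70, -16) - 7*4 = -16*(70 - 16) - 7*4 = -16*54 - 28 = -864 - 28 = -892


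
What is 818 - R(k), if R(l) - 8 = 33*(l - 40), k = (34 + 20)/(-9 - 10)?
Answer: 42252/19 ≈ 2223.8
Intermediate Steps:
k = -54/19 (k = 54/(-19) = 54*(-1/19) = -54/19 ≈ -2.8421)
R(l) = -1312 + 33*l (R(l) = 8 + 33*(l - 40) = 8 + 33*(-40 + l) = 8 + (-1320 + 33*l) = -1312 + 33*l)
818 - R(k) = 818 - (-1312 + 33*(-54/19)) = 818 - (-1312 - 1782/19) = 818 - 1*(-26710/19) = 818 + 26710/19 = 42252/19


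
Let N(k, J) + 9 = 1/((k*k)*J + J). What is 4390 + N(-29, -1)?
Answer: 3688801/842 ≈ 4381.0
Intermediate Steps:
N(k, J) = -9 + 1/(J + J*k**2) (N(k, J) = -9 + 1/((k*k)*J + J) = -9 + 1/(k**2*J + J) = -9 + 1/(J*k**2 + J) = -9 + 1/(J + J*k**2))
4390 + N(-29, -1) = 4390 + (1 - 9*(-1) - 9*(-1)*(-29)**2)/((-1)*(1 + (-29)**2)) = 4390 - (1 + 9 - 9*(-1)*841)/(1 + 841) = 4390 - 1*(1 + 9 + 7569)/842 = 4390 - 1*1/842*7579 = 4390 - 7579/842 = 3688801/842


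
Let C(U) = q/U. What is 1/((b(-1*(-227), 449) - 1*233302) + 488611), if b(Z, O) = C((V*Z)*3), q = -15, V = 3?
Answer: 681/173865424 ≈ 3.9168e-6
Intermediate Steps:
C(U) = -15/U
b(Z, O) = -5/(3*Z) (b(Z, O) = -15*1/(9*Z) = -5/(3*Z))
1/((b(-1*(-227), 449) - 1*233302) + 488611) = 1/((-5/(3*((-1*(-227)))) - 1*233302) + 488611) = 1/((-5/3/227 - 233302) + 488611) = 1/((-5/3*1/227 - 233302) + 488611) = 1/((-5/681 - 233302) + 488611) = 1/(-158878667/681 + 488611) = 1/(173865424/681) = 681/173865424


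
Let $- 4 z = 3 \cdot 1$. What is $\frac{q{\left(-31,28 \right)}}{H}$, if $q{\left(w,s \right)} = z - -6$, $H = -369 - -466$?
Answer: $\frac{21}{388} \approx 0.054124$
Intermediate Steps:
$H = 97$ ($H = -369 + 466 = 97$)
$z = - \frac{3}{4}$ ($z = - \frac{3 \cdot 1}{4} = \left(- \frac{1}{4}\right) 3 = - \frac{3}{4} \approx -0.75$)
$q{\left(w,s \right)} = \frac{21}{4}$ ($q{\left(w,s \right)} = - \frac{3}{4} - -6 = - \frac{3}{4} + 6 = \frac{21}{4}$)
$\frac{q{\left(-31,28 \right)}}{H} = \frac{21}{4 \cdot 97} = \frac{21}{4} \cdot \frac{1}{97} = \frac{21}{388}$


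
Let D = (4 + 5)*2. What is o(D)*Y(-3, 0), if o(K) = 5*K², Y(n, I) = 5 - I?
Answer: 8100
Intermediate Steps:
D = 18 (D = 9*2 = 18)
o(D)*Y(-3, 0) = (5*18²)*(5 - 1*0) = (5*324)*(5 + 0) = 1620*5 = 8100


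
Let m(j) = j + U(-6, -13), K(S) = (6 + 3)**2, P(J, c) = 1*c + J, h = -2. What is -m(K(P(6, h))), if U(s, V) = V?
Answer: -68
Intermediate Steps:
P(J, c) = J + c (P(J, c) = c + J = J + c)
K(S) = 81 (K(S) = 9**2 = 81)
m(j) = -13 + j (m(j) = j - 13 = -13 + j)
-m(K(P(6, h))) = -(-13 + 81) = -1*68 = -68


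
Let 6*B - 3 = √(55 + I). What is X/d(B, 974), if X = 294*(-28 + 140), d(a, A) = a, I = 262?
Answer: -21168/11 + 7056*√317/11 ≈ 9496.4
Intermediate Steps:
B = ½ + √317/6 (B = ½ + √(55 + 262)/6 = ½ + √317/6 ≈ 3.4674)
X = 32928 (X = 294*112 = 32928)
X/d(B, 974) = 32928/(½ + √317/6)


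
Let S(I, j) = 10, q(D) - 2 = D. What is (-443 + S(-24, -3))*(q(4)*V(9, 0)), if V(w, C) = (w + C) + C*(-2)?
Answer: -23382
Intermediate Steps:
q(D) = 2 + D
V(w, C) = w - C (V(w, C) = (C + w) - 2*C = w - C)
(-443 + S(-24, -3))*(q(4)*V(9, 0)) = (-443 + 10)*((2 + 4)*(9 - 1*0)) = -2598*(9 + 0) = -2598*9 = -433*54 = -23382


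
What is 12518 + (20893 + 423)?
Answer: 33834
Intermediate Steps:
12518 + (20893 + 423) = 12518 + 21316 = 33834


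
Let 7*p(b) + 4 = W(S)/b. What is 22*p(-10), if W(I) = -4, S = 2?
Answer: -396/35 ≈ -11.314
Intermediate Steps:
p(b) = -4/7 - 4/(7*b) (p(b) = -4/7 + (-4/b)/7 = -4/7 - 4/(7*b))
22*p(-10) = 22*((4/7)*(-1 - 1*(-10))/(-10)) = 22*((4/7)*(-⅒)*(-1 + 10)) = 22*((4/7)*(-⅒)*9) = 22*(-18/35) = -396/35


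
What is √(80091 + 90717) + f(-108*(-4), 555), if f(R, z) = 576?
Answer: 576 + 2*√42702 ≈ 989.29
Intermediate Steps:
√(80091 + 90717) + f(-108*(-4), 555) = √(80091 + 90717) + 576 = √170808 + 576 = 2*√42702 + 576 = 576 + 2*√42702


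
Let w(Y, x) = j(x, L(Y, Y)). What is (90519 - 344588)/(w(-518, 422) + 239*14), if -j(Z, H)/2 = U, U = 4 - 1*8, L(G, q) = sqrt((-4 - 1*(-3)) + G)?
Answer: -254069/3354 ≈ -75.751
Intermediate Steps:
L(G, q) = sqrt(-1 + G) (L(G, q) = sqrt((-4 + 3) + G) = sqrt(-1 + G))
U = -4 (U = 4 - 8 = -4)
j(Z, H) = 8 (j(Z, H) = -2*(-4) = 8)
w(Y, x) = 8
(90519 - 344588)/(w(-518, 422) + 239*14) = (90519 - 344588)/(8 + 239*14) = -254069/(8 + 3346) = -254069/3354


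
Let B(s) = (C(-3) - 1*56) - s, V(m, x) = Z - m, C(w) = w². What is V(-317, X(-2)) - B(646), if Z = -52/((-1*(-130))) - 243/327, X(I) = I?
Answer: 549827/545 ≈ 1008.9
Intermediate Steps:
Z = -623/545 (Z = -52/130 - 243*1/327 = -52*1/130 - 81/109 = -⅖ - 81/109 = -623/545 ≈ -1.1431)
V(m, x) = -623/545 - m
B(s) = -47 - s (B(s) = ((-3)² - 1*56) - s = (9 - 56) - s = -47 - s)
V(-317, X(-2)) - B(646) = (-623/545 - 1*(-317)) - (-47 - 1*646) = (-623/545 + 317) - (-47 - 646) = 172142/545 - 1*(-693) = 172142/545 + 693 = 549827/545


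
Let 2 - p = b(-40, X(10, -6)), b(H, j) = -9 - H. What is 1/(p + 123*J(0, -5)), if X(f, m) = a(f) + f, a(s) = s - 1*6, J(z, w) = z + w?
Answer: -1/644 ≈ -0.0015528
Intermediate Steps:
J(z, w) = w + z
a(s) = -6 + s (a(s) = s - 6 = -6 + s)
X(f, m) = -6 + 2*f (X(f, m) = (-6 + f) + f = -6 + 2*f)
p = -29 (p = 2 - (-9 - 1*(-40)) = 2 - (-9 + 40) = 2 - 1*31 = 2 - 31 = -29)
1/(p + 123*J(0, -5)) = 1/(-29 + 123*(-5 + 0)) = 1/(-29 + 123*(-5)) = 1/(-29 - 615) = 1/(-644) = -1/644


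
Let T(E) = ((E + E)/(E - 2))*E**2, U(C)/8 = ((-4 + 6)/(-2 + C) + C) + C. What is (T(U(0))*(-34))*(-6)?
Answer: 104448/5 ≈ 20890.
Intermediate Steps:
U(C) = 16*C + 16/(-2 + C) (U(C) = 8*(((-4 + 6)/(-2 + C) + C) + C) = 8*((2/(-2 + C) + C) + C) = 8*((C + 2/(-2 + C)) + C) = 8*(2*C + 2/(-2 + C)) = 16*C + 16/(-2 + C))
T(E) = 2*E**3/(-2 + E) (T(E) = ((2*E)/(-2 + E))*E**2 = (2*E/(-2 + E))*E**2 = 2*E**3/(-2 + E))
(T(U(0))*(-34))*(-6) = ((2*(16*(1 + 0**2 - 2*0)/(-2 + 0))**3/(-2 + 16*(1 + 0**2 - 2*0)/(-2 + 0)))*(-34))*(-6) = ((2*(16*(1 + 0 + 0)/(-2))**3/(-2 + 16*(1 + 0 + 0)/(-2)))*(-34))*(-6) = ((2*(16*(-1/2)*1)**3/(-2 + 16*(-1/2)*1))*(-34))*(-6) = ((2*(-8)**3/(-2 - 8))*(-34))*(-6) = ((2*(-512)/(-10))*(-34))*(-6) = ((2*(-512)*(-1/10))*(-34))*(-6) = ((512/5)*(-34))*(-6) = -17408/5*(-6) = 104448/5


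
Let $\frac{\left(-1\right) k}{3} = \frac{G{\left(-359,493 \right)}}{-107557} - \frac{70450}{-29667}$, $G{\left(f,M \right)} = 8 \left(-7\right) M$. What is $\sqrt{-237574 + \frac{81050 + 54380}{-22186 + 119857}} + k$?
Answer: $- \frac{8396437186}{1063631173} + \frac{2 i \sqrt{566588365461951}}{97671} \approx -7.8941 + 487.41 i$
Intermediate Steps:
$G{\left(f,M \right)} = - 56 M$
$k = - \frac{8396437186}{1063631173}$ ($k = - 3 \left(\frac{\left(-56\right) 493}{-107557} - \frac{70450}{-29667}\right) = - 3 \left(\left(-27608\right) \left(- \frac{1}{107557}\right) - - \frac{70450}{29667}\right) = - 3 \left(\frac{27608}{107557} + \frac{70450}{29667}\right) = \left(-3\right) \frac{8396437186}{3190893519} = - \frac{8396437186}{1063631173} \approx -7.8941$)
$\sqrt{-237574 + \frac{81050 + 54380}{-22186 + 119857}} + k = \sqrt{-237574 + \frac{81050 + 54380}{-22186 + 119857}} - \frac{8396437186}{1063631173} = \sqrt{-237574 + \frac{135430}{97671}} - \frac{8396437186}{1063631173} = \sqrt{- \frac{23203954724}{97671}} - \frac{8396437186}{1063631173} = \frac{2 i \sqrt{566588365461951}}{97671} - \frac{8396437186}{1063631173} = - \frac{8396437186}{1063631173} + \frac{2 i \sqrt{566588365461951}}{97671}$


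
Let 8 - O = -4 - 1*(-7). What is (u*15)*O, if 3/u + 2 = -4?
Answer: -75/2 ≈ -37.500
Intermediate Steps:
u = -½ (u = 3/(-2 - 4) = 3/(-6) = 3*(-⅙) = -½ ≈ -0.50000)
O = 5 (O = 8 - (-4 - 1*(-7)) = 8 - (-4 + 7) = 8 - 1*3 = 8 - 3 = 5)
(u*15)*O = -½*15*5 = -15/2*5 = -75/2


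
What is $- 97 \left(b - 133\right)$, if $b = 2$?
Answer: $12707$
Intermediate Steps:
$- 97 \left(b - 133\right) = - 97 \left(2 - 133\right) = \left(-97\right) \left(-131\right) = 12707$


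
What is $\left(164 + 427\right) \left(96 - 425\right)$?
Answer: $-194439$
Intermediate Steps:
$\left(164 + 427\right) \left(96 - 425\right) = 591 \left(-329\right) = -194439$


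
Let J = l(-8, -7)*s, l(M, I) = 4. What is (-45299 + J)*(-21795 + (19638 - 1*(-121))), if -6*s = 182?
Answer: 277427396/3 ≈ 9.2476e+7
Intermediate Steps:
s = -91/3 (s = -1/6*182 = -91/3 ≈ -30.333)
J = -364/3 (J = 4*(-91/3) = -364/3 ≈ -121.33)
(-45299 + J)*(-21795 + (19638 - 1*(-121))) = (-45299 - 364/3)*(-21795 + (19638 - 1*(-121))) = -136261*(-21795 + (19638 + 121))/3 = -136261*(-21795 + 19759)/3 = -136261/3*(-2036) = 277427396/3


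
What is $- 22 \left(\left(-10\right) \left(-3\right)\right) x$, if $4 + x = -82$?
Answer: $56760$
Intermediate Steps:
$x = -86$ ($x = -4 - 82 = -86$)
$- 22 \left(\left(-10\right) \left(-3\right)\right) x = - 22 \left(\left(-10\right) \left(-3\right)\right) \left(-86\right) = \left(-22\right) 30 \left(-86\right) = \left(-660\right) \left(-86\right) = 56760$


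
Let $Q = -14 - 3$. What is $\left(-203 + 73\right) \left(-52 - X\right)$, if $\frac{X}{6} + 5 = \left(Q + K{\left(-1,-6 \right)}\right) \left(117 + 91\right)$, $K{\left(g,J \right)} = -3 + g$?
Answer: $-3404180$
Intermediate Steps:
$Q = -17$ ($Q = -14 - 3 = -17$)
$X = -26238$ ($X = -30 + 6 \left(-17 - 4\right) \left(117 + 91\right) = -30 + 6 \left(-17 - 4\right) 208 = -30 + 6 \left(\left(-21\right) 208\right) = -30 + 6 \left(-4368\right) = -30 - 26208 = -26238$)
$\left(-203 + 73\right) \left(-52 - X\right) = \left(-203 + 73\right) \left(-52 - -26238\right) = - 130 \left(-52 + 26238\right) = \left(-130\right) 26186 = -3404180$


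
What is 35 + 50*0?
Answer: 35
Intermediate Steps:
35 + 50*0 = 35 + 0 = 35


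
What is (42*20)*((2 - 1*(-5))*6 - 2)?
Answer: 33600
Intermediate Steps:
(42*20)*((2 - 1*(-5))*6 - 2) = 840*((2 + 5)*6 - 2) = 840*(7*6 - 2) = 840*(42 - 2) = 840*40 = 33600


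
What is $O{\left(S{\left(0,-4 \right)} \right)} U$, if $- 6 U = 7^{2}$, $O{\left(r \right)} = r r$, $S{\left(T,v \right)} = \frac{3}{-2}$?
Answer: $- \frac{147}{8} \approx -18.375$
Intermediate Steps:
$S{\left(T,v \right)} = - \frac{3}{2}$ ($S{\left(T,v \right)} = 3 \left(- \frac{1}{2}\right) = - \frac{3}{2}$)
$O{\left(r \right)} = r^{2}$
$U = - \frac{49}{6}$ ($U = - \frac{7^{2}}{6} = \left(- \frac{1}{6}\right) 49 = - \frac{49}{6} \approx -8.1667$)
$O{\left(S{\left(0,-4 \right)} \right)} U = \left(- \frac{3}{2}\right)^{2} \left(- \frac{49}{6}\right) = \frac{9}{4} \left(- \frac{49}{6}\right) = - \frac{147}{8}$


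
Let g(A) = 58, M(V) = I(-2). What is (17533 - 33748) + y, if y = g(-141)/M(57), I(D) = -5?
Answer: -81133/5 ≈ -16227.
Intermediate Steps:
M(V) = -5
y = -58/5 (y = 58/(-5) = 58*(-1/5) = -58/5 ≈ -11.600)
(17533 - 33748) + y = (17533 - 33748) - 58/5 = -16215 - 58/5 = -81133/5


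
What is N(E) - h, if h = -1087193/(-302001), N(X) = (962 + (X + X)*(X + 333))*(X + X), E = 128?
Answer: 9198456507175/302001 ≈ 3.0458e+7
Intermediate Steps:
N(X) = 2*X*(962 + 2*X*(333 + X)) (N(X) = (962 + (2*X)*(333 + X))*(2*X) = (962 + 2*X*(333 + X))*(2*X) = 2*X*(962 + 2*X*(333 + X)))
h = 1087193/302001 (h = -1087193*(-1/302001) = 1087193/302001 ≈ 3.6000)
N(E) - h = 4*128*(481 + 128**2 + 333*128) - 1*1087193/302001 = 4*128*(481 + 16384 + 42624) - 1087193/302001 = 4*128*59489 - 1087193/302001 = 30458368 - 1087193/302001 = 9198456507175/302001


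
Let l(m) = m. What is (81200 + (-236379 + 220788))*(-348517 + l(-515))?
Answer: -22899640488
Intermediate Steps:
(81200 + (-236379 + 220788))*(-348517 + l(-515)) = (81200 + (-236379 + 220788))*(-348517 - 515) = (81200 - 15591)*(-349032) = 65609*(-349032) = -22899640488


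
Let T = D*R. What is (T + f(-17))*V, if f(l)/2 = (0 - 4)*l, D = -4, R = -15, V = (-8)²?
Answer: 12544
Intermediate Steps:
V = 64
f(l) = -8*l (f(l) = 2*((0 - 4)*l) = 2*(-4*l) = -8*l)
T = 60 (T = -4*(-15) = 60)
(T + f(-17))*V = (60 - 8*(-17))*64 = (60 + 136)*64 = 196*64 = 12544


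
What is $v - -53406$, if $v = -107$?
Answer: $53299$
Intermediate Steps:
$v - -53406 = -107 - -53406 = -107 + 53406 = 53299$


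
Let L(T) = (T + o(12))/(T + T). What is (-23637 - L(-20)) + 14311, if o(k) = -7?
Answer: -373067/40 ≈ -9326.7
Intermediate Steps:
L(T) = (-7 + T)/(2*T) (L(T) = (T - 7)/(T + T) = (-7 + T)/((2*T)) = (-7 + T)*(1/(2*T)) = (-7 + T)/(2*T))
(-23637 - L(-20)) + 14311 = (-23637 - (-7 - 20)/(2*(-20))) + 14311 = (-23637 - (-1)*(-27)/(2*20)) + 14311 = (-23637 - 1*27/40) + 14311 = (-23637 - 27/40) + 14311 = -945507/40 + 14311 = -373067/40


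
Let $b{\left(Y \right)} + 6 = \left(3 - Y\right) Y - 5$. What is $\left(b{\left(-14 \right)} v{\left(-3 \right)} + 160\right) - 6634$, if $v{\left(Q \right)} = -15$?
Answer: $-2739$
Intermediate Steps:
$b{\left(Y \right)} = -11 + Y \left(3 - Y\right)$ ($b{\left(Y \right)} = -6 + \left(\left(3 - Y\right) Y - 5\right) = -6 + \left(Y \left(3 - Y\right) - 5\right) = -6 + \left(-5 + Y \left(3 - Y\right)\right) = -11 + Y \left(3 - Y\right)$)
$\left(b{\left(-14 \right)} v{\left(-3 \right)} + 160\right) - 6634 = \left(\left(-11 - \left(-14\right)^{2} + 3 \left(-14\right)\right) \left(-15\right) + 160\right) - 6634 = \left(\left(-11 - 196 - 42\right) \left(-15\right) + 160\right) - 6634 = \left(\left(-249\right) \left(-15\right) + 160\right) - 6634 = \left(3735 + 160\right) - 6634 = 3895 - 6634 = -2739$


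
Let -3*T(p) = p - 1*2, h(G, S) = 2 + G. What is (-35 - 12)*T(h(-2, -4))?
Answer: -94/3 ≈ -31.333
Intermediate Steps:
T(p) = ⅔ - p/3 (T(p) = -(p - 1*2)/3 = -(p - 2)/3 = -(-2 + p)/3 = ⅔ - p/3)
(-35 - 12)*T(h(-2, -4)) = (-35 - 12)*(⅔ - (2 - 2)/3) = -47*(⅔ - ⅓*0) = -47*(⅔ + 0) = -47*⅔ = -94/3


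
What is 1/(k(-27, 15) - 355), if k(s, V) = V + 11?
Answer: -1/329 ≈ -0.0030395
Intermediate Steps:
k(s, V) = 11 + V
1/(k(-27, 15) - 355) = 1/((11 + 15) - 355) = 1/(26 - 355) = 1/(-329) = -1/329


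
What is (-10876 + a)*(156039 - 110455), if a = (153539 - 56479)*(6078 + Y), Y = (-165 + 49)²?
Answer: 86425402531776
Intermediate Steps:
Y = 13456 (Y = (-116)² = 13456)
a = 1895970040 (a = (153539 - 56479)*(6078 + 13456) = 97060*19534 = 1895970040)
(-10876 + a)*(156039 - 110455) = (-10876 + 1895970040)*(156039 - 110455) = 1895959164*45584 = 86425402531776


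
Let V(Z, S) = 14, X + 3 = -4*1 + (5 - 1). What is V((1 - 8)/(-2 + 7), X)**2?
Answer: 196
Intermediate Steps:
X = -3 (X = -3 + (-4*1 + (5 - 1)) = -3 + (-4 + 4) = -3 + 0 = -3)
V((1 - 8)/(-2 + 7), X)**2 = 14**2 = 196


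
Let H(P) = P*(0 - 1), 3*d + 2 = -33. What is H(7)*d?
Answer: 245/3 ≈ 81.667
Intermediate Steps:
d = -35/3 (d = -⅔ + (⅓)*(-33) = -⅔ - 11 = -35/3 ≈ -11.667)
H(P) = -P (H(P) = P*(-1) = -P)
H(7)*d = -1*7*(-35/3) = -7*(-35/3) = 245/3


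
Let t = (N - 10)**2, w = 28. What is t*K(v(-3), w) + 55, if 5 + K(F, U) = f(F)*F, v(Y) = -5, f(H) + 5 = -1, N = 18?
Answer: 1655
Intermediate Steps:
f(H) = -6 (f(H) = -5 - 1 = -6)
t = 64 (t = (18 - 10)**2 = 8**2 = 64)
K(F, U) = -5 - 6*F
t*K(v(-3), w) + 55 = 64*(-5 - 6*(-5)) + 55 = 64*(-5 + 30) + 55 = 64*25 + 55 = 1600 + 55 = 1655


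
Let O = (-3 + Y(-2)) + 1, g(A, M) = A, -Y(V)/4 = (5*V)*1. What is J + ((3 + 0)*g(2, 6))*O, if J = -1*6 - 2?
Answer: 220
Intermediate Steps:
Y(V) = -20*V (Y(V) = -4*5*V = -20*V)
O = 38 (O = (-3 - 20*(-2)) + 1 = (-3 + 40) + 1 = 37 + 1 = 38)
J = -8 (J = -6 - 2 = -8)
J + ((3 + 0)*g(2, 6))*O = -8 + ((3 + 0)*2)*38 = -8 + (3*2)*38 = -8 + 6*38 = -8 + 228 = 220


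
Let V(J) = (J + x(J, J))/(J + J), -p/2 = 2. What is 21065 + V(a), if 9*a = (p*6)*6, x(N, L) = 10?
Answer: 337043/16 ≈ 21065.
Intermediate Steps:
p = -4 (p = -2*2 = -4)
a = -16 (a = (-4*6*6)/9 = (-24*6)/9 = (⅑)*(-144) = -16)
V(J) = (10 + J)/(2*J) (V(J) = (J + 10)/(J + J) = (10 + J)/((2*J)) = (10 + J)*(1/(2*J)) = (10 + J)/(2*J))
21065 + V(a) = 21065 + (½)*(10 - 16)/(-16) = 21065 + (½)*(-1/16)*(-6) = 21065 + 3/16 = 337043/16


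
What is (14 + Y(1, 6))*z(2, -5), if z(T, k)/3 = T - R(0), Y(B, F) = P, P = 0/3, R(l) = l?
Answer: 84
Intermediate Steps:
P = 0 (P = 0*(⅓) = 0)
Y(B, F) = 0
z(T, k) = 3*T (z(T, k) = 3*(T - 1*0) = 3*(T + 0) = 3*T)
(14 + Y(1, 6))*z(2, -5) = (14 + 0)*(3*2) = 14*6 = 84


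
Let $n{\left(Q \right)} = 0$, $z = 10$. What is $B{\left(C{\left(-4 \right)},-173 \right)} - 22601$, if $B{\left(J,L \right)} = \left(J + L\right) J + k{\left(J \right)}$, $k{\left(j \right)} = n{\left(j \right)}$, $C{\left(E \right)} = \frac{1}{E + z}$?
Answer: $- \frac{814673}{36} \approx -22630.0$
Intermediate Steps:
$C{\left(E \right)} = \frac{1}{10 + E}$ ($C{\left(E \right)} = \frac{1}{E + 10} = \frac{1}{10 + E}$)
$k{\left(j \right)} = 0$
$B{\left(J,L \right)} = J \left(J + L\right)$ ($B{\left(J,L \right)} = \left(J + L\right) J + 0 = J \left(J + L\right) + 0 = J \left(J + L\right)$)
$B{\left(C{\left(-4 \right)},-173 \right)} - 22601 = \frac{\frac{1}{10 - 4} - 173}{10 - 4} - 22601 = \frac{\frac{1}{6} - 173}{6} - 22601 = \frac{1}{6} \left(- \frac{1037}{6}\right) - 22601 = - \frac{1037}{36} - 22601 = - \frac{814673}{36}$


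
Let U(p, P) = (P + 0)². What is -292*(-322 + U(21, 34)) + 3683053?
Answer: 3439525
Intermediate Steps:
U(p, P) = P²
-292*(-322 + U(21, 34)) + 3683053 = -292*(-322 + 34²) + 3683053 = -292*(-322 + 1156) + 3683053 = -292*834 + 3683053 = -243528 + 3683053 = 3439525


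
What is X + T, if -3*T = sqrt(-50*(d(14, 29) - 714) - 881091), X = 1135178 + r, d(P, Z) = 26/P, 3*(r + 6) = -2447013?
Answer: 319501 - I*sqrt(41428709)/21 ≈ 3.195e+5 - 306.5*I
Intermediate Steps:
r = -815677 (r = -6 + (1/3)*(-2447013) = -6 - 815671 = -815677)
X = 319501 (X = 1135178 - 815677 = 319501)
T = -I*sqrt(41428709)/21 (T = -sqrt(-50*(26/14 - 714) - 881091)/3 = -sqrt(-50*(26*(1/14) - 714) - 881091)/3 = -sqrt(-50*(13/7 - 714) - 881091)/3 = -sqrt(-50*(-4985/7) - 881091)/3 = -sqrt(249250/7 - 881091)/3 = -I*sqrt(41428709)/21 ≈ -306.5*I)
X + T = 319501 - I*sqrt(41428709)/21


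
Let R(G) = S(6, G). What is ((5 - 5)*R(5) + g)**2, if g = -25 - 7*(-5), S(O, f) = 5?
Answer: 100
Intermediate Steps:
R(G) = 5
g = 10 (g = -25 - 1*(-35) = -25 + 35 = 10)
((5 - 5)*R(5) + g)**2 = ((5 - 5)*5 + 10)**2 = (0*5 + 10)**2 = (0 + 10)**2 = 10**2 = 100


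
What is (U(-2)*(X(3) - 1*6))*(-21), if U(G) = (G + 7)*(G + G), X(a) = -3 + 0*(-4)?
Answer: -3780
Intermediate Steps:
X(a) = -3 (X(a) = -3 + 0 = -3)
U(G) = 2*G*(7 + G) (U(G) = (7 + G)*(2*G) = 2*G*(7 + G))
(U(-2)*(X(3) - 1*6))*(-21) = ((2*(-2)*(7 - 2))*(-3 - 1*6))*(-21) = ((2*(-2)*5)*(-3 - 6))*(-21) = -20*(-9)*(-21) = 180*(-21) = -3780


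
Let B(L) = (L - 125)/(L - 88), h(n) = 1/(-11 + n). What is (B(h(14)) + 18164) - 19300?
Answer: -298394/263 ≈ -1134.6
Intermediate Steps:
B(L) = (-125 + L)/(-88 + L)
(B(h(14)) + 18164) - 19300 = ((-125 + 1/(-11 + 14))/(-88 + 1/(-11 + 14)) + 18164) - 19300 = ((-125 + 1/3)/(-88 + 1/3) + 18164) - 19300 = ((-125 + ⅓)/(-88 + ⅓) + 18164) - 19300 = (-374/3/(-263/3) + 18164) - 19300 = (-3/263*(-374/3) + 18164) - 19300 = (374/263 + 18164) - 19300 = 4777506/263 - 19300 = -298394/263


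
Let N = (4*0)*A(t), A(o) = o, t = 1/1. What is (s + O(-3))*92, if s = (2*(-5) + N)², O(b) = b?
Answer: 8924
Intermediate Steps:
t = 1
N = 0 (N = (4*0)*1 = 0*1 = 0)
s = 100 (s = (2*(-5) + 0)² = (-10 + 0)² = (-10)² = 100)
(s + O(-3))*92 = (100 - 3)*92 = 97*92 = 8924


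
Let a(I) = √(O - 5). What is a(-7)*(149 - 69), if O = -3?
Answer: 160*I*√2 ≈ 226.27*I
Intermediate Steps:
a(I) = 2*I*√2 (a(I) = √(-3 - 5) = √(-8) = 2*I*√2)
a(-7)*(149 - 69) = (2*I*√2)*(149 - 69) = (2*I*√2)*80 = 160*I*√2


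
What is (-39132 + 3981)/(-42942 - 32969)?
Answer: 35151/75911 ≈ 0.46306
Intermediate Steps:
(-39132 + 3981)/(-42942 - 32969) = -35151/(-75911) = -35151*(-1/75911) = 35151/75911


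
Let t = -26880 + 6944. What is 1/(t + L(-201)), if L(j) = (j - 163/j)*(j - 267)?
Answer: 67/4941416 ≈ 1.3559e-5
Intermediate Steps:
L(j) = (-267 + j)*(j - 163/j) (L(j) = (j - 163/j)*(-267 + j) = (-267 + j)*(j - 163/j))
t = -19936
1/(t + L(-201)) = 1/(-19936 + (-163 + (-201)**2 - 267*(-201) + 43521/(-201))) = 1/(-19936 + (-163 + 40401 + 53667 + 43521*(-1/201))) = 1/(-19936 + (-163 + 40401 + 53667 - 14507/67)) = 1/(-19936 + 6277128/67) = 1/(4941416/67) = 67/4941416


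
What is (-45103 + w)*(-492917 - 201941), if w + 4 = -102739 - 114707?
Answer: 182437052474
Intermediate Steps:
w = -217450 (w = -4 + (-102739 - 114707) = -4 - 217446 = -217450)
(-45103 + w)*(-492917 - 201941) = (-45103 - 217450)*(-492917 - 201941) = -262553*(-694858) = 182437052474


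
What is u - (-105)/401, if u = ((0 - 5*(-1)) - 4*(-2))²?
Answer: 67874/401 ≈ 169.26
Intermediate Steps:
u = 169 (u = ((0 + 5) + 8)² = (5 + 8)² = 13² = 169)
u - (-105)/401 = 169 - (-105)/401 = 169 - 1*(-105/401) = 169 + 105/401 = 67874/401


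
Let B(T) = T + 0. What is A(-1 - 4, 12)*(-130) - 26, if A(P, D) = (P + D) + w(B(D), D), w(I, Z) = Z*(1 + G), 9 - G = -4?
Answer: -22776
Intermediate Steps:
G = 13 (G = 9 - 1*(-4) = 9 + 4 = 13)
B(T) = T
w(I, Z) = 14*Z (w(I, Z) = Z*(1 + 13) = Z*14 = 14*Z)
A(P, D) = P + 15*D (A(P, D) = (P + D) + 14*D = (D + P) + 14*D = P + 15*D)
A(-1 - 4, 12)*(-130) - 26 = ((-1 - 4) + 15*12)*(-130) - 26 = (-5 + 180)*(-130) - 26 = 175*(-130) - 26 = -22750 - 26 = -22776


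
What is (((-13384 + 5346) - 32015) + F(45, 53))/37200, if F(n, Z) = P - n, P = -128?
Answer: -20113/18600 ≈ -1.0813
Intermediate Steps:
F(n, Z) = -128 - n
(((-13384 + 5346) - 32015) + F(45, 53))/37200 = (((-13384 + 5346) - 32015) + (-128 - 1*45))/37200 = ((-8038 - 32015) + (-128 - 45))*(1/37200) = (-40053 - 173)*(1/37200) = -40226*1/37200 = -20113/18600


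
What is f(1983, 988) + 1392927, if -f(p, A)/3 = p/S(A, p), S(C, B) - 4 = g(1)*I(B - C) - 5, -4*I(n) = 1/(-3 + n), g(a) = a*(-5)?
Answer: 1847925111/1321 ≈ 1.3989e+6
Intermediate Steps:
g(a) = -5*a
I(n) = -1/(4*(-3 + n))
S(C, B) = -1 + 5/(-12 - 4*C + 4*B) (S(C, B) = 4 + ((-5*1)*(-1/(-12 + 4*(B - C))) - 5) = 4 + (-(-5)/(-12 + (-4*C + 4*B)) - 5) = 4 + (-(-5)/(-12 - 4*C + 4*B) - 5) = 4 + (5/(-12 - 4*C + 4*B) - 5) = 4 + (-5 + 5/(-12 - 4*C + 4*B)) = -1 + 5/(-12 - 4*C + 4*B))
f(p, A) = -3*p*(-3 + p - A)/(17/4 + A - p) (f(p, A) = -3*p/((17/4 + A - p)/(-3 + p - A)) = -3*p*(-3 + p - A)/(17/4 + A - p))
f(1983, 988) + 1392927 = 12*1983*(-3 + 1983 - 1*988)/(-17 - 4*988 + 4*1983) + 1392927 = 12*1983*(-3 + 1983 - 988)/(-17 - 3952 + 7932) + 1392927 = 12*1983*992/3963 + 1392927 = 12*1983*(1/3963)*992 + 1392927 = 7868544/1321 + 1392927 = 1847925111/1321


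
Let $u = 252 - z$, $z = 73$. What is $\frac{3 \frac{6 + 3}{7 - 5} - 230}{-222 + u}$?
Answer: $\frac{433}{86} \approx 5.0349$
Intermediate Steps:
$u = 179$ ($u = 252 - 73 = 179$)
$\frac{3 \frac{6 + 3}{7 - 5} - 230}{-222 + u} = \frac{3 \frac{6 + 3}{7 - 5} - 230}{-222 + 179} = \frac{3 \cdot \frac{9}{2} - 230}{-43} = \left(3 \cdot 9 \cdot \frac{1}{2} - 230\right) \left(- \frac{1}{43}\right) = \left(3 \cdot \frac{9}{2} - 230\right) \left(- \frac{1}{43}\right) = \left(\frac{27}{2} - 230\right) \left(- \frac{1}{43}\right) = \left(- \frac{433}{2}\right) \left(- \frac{1}{43}\right) = \frac{433}{86}$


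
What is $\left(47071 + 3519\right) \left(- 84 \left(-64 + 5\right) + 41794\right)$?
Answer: $2365082500$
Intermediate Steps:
$\left(47071 + 3519\right) \left(- 84 \left(-64 + 5\right) + 41794\right) = 50590 \left(\left(-84\right) \left(-59\right) + 41794\right) = 50590 \left(4956 + 41794\right) = 50590 \cdot 46750 = 2365082500$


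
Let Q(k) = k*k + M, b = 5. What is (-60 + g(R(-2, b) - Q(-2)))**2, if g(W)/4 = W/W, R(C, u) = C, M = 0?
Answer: 3136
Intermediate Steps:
Q(k) = k**2 (Q(k) = k*k + 0 = k**2 + 0 = k**2)
g(W) = 4 (g(W) = 4*(W/W) = 4*1 = 4)
(-60 + g(R(-2, b) - Q(-2)))**2 = (-60 + 4)**2 = (-56)**2 = 3136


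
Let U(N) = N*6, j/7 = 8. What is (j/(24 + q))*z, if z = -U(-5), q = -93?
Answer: -560/23 ≈ -24.348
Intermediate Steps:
j = 56 (j = 7*8 = 56)
U(N) = 6*N
z = 30 (z = -6*(-5) = -1*(-30) = 30)
(j/(24 + q))*z = (56/(24 - 93))*30 = (56/(-69))*30 = -1/69*56*30 = -56/69*30 = -560/23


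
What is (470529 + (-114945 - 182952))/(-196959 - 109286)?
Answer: -172632/306245 ≈ -0.56371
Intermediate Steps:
(470529 + (-114945 - 182952))/(-196959 - 109286) = (470529 - 297897)/(-306245) = 172632*(-1/306245) = -172632/306245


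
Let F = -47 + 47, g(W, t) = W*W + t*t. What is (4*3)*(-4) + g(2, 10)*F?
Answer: -48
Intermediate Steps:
g(W, t) = W² + t²
F = 0
(4*3)*(-4) + g(2, 10)*F = (4*3)*(-4) + (2² + 10²)*0 = 12*(-4) + (4 + 100)*0 = -48 + 104*0 = -48 + 0 = -48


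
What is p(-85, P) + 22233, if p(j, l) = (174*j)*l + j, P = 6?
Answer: -66592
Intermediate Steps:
p(j, l) = j + 174*j*l (p(j, l) = 174*j*l + j = j + 174*j*l)
p(-85, P) + 22233 = -85*(1 + 174*6) + 22233 = -85*(1 + 1044) + 22233 = -85*1045 + 22233 = -88825 + 22233 = -66592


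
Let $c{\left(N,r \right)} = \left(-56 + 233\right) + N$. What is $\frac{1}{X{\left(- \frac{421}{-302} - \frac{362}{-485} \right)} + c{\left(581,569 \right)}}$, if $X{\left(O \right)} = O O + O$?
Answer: $\frac{21453460900}{16405930918511} \approx 0.0013077$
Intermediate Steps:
$c{\left(N,r \right)} = 177 + N$
$X{\left(O \right)} = O + O^{2}$ ($X{\left(O \right)} = O^{2} + O = O + O^{2}$)
$\frac{1}{X{\left(- \frac{421}{-302} - \frac{362}{-485} \right)} + c{\left(581,569 \right)}} = \frac{1}{\left(- \frac{421}{-302} - \frac{362}{-485}\right) \left(1 - \left(- \frac{421}{302} - \frac{362}{485}\right)\right) + \left(177 + 581\right)} = \frac{1}{\left(\left(-421\right) \left(- \frac{1}{302}\right) - - \frac{362}{485}\right) \left(1 - - \frac{313509}{146470}\right) + 758} = \frac{1}{\left(\frac{421}{302} + \frac{362}{485}\right) \left(1 + \left(\frac{421}{302} + \frac{362}{485}\right)\right) + 758} = \frac{1}{\frac{313509 \left(1 + \frac{313509}{146470}\right)}{146470} + 758} = \frac{1}{\frac{313509}{146470} \cdot \frac{459979}{146470} + 758} = \frac{1}{\frac{144207556311}{21453460900} + 758} = \frac{1}{\frac{16405930918511}{21453460900}} = \frac{21453460900}{16405930918511}$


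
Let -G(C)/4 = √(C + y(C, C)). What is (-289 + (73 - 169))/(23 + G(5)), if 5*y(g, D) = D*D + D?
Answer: -8855/353 - 1540*√11/353 ≈ -39.554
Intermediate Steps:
y(g, D) = D/5 + D²/5 (y(g, D) = (D*D + D)/5 = (D² + D)/5 = (D + D²)/5 = D/5 + D²/5)
G(C) = -4*√(C + C*(1 + C)/5)
(-289 + (73 - 169))/(23 + G(5)) = (-289 + (73 - 169))/(23 - 4*√5*√(5*(6 + 5))/5) = (-289 - 96)/(23 - 4*√5*√(5*11)/5) = -385/(23 - 4*√5*√55/5) = -385/(23 - 4*√11)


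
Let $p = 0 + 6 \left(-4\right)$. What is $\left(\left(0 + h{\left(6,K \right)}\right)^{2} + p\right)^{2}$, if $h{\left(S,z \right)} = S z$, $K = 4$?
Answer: $304704$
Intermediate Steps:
$p = -24$ ($p = 0 - 24 = -24$)
$\left(\left(0 + h{\left(6,K \right)}\right)^{2} + p\right)^{2} = \left(\left(0 + 6 \cdot 4\right)^{2} - 24\right)^{2} = \left(\left(0 + 24\right)^{2} - 24\right)^{2} = \left(24^{2} - 24\right)^{2} = \left(576 - 24\right)^{2} = 552^{2} = 304704$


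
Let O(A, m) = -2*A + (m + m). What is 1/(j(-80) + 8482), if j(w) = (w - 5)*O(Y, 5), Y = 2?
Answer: 1/7972 ≈ 0.00012544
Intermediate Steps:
O(A, m) = -2*A + 2*m
j(w) = -30 + 6*w (j(w) = (w - 5)*(-2*2 + 2*5) = (-5 + w)*(-4 + 10) = (-5 + w)*6 = -30 + 6*w)
1/(j(-80) + 8482) = 1/((-30 + 6*(-80)) + 8482) = 1/((-30 - 480) + 8482) = 1/(-510 + 8482) = 1/7972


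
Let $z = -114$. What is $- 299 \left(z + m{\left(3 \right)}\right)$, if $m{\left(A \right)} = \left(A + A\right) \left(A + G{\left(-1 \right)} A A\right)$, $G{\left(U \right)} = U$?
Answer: $44850$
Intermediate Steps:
$m{\left(A \right)} = 2 A \left(A - A^{2}\right)$ ($m{\left(A \right)} = \left(A + A\right) \left(A + - A A\right) = 2 A \left(A - A^{2}\right)$)
$- 299 \left(z + m{\left(3 \right)}\right) = - 299 \left(-114 + 2 \cdot 3^{2} \left(1 - 3\right)\right) = - 299 \left(-114 + 2 \cdot 9 \left(1 - 3\right)\right) = - 299 \left(-114 + 2 \cdot 9 \left(-2\right)\right) = - 299 \left(-114 - 36\right) = \left(-299\right) \left(-150\right) = 44850$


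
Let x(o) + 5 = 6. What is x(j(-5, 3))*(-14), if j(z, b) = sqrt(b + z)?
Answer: -14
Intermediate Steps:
x(o) = 1 (x(o) = -5 + 6 = 1)
x(j(-5, 3))*(-14) = 1*(-14) = -14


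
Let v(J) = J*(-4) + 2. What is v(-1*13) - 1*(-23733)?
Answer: 23787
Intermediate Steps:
v(J) = 2 - 4*J (v(J) = -4*J + 2 = 2 - 4*J)
v(-1*13) - 1*(-23733) = (2 - (-4)*13) - 1*(-23733) = (2 - 4*(-13)) + 23733 = (2 + 52) + 23733 = 54 + 23733 = 23787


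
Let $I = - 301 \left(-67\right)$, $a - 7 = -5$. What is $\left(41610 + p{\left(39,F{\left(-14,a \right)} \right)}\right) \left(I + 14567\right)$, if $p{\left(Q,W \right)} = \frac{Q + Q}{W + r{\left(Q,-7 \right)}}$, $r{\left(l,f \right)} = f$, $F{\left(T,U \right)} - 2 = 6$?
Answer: $1447990992$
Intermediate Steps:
$a = 2$ ($a = 7 - 5 = 2$)
$F{\left(T,U \right)} = 8$ ($F{\left(T,U \right)} = 2 + 6 = 8$)
$I = 20167$ ($I = \left(-1\right) \left(-20167\right) = 20167$)
$p{\left(Q,W \right)} = \frac{2 Q}{-7 + W}$ ($p{\left(Q,W \right)} = \frac{Q + Q}{W - 7} = \frac{2 Q}{-7 + W}$)
$\left(41610 + p{\left(39,F{\left(-14,a \right)} \right)}\right) \left(I + 14567\right) = \left(41610 + 2 \cdot 39 \frac{1}{-7 + 8}\right) \left(20167 + 14567\right) = \left(41610 + 2 \cdot 39 \cdot 1^{-1}\right) 34734 = \left(41610 + 2 \cdot 39 \cdot 1\right) 34734 = \left(41610 + 78\right) 34734 = 41688 \cdot 34734 = 1447990992$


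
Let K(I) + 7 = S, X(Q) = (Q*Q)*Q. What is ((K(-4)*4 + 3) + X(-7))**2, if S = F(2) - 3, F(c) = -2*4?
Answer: 169744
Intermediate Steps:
F(c) = -8
X(Q) = Q**3 (X(Q) = Q**2*Q = Q**3)
S = -11 (S = -8 - 3 = -11)
K(I) = -18 (K(I) = -7 - 11 = -18)
((K(-4)*4 + 3) + X(-7))**2 = ((-18*4 + 3) + (-7)**3)**2 = ((-72 + 3) - 343)**2 = (-69 - 343)**2 = (-412)**2 = 169744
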